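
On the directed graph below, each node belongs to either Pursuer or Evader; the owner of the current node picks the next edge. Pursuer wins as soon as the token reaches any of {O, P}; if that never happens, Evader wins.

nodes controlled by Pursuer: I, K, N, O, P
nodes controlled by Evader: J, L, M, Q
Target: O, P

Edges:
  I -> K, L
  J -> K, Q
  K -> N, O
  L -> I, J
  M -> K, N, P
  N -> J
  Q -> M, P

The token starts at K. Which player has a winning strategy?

A0 = {O, P}
A1: add {K} — K (Pursuer) has K→O.
K ∈ A1, so Pursuer can force the target.

Pursuer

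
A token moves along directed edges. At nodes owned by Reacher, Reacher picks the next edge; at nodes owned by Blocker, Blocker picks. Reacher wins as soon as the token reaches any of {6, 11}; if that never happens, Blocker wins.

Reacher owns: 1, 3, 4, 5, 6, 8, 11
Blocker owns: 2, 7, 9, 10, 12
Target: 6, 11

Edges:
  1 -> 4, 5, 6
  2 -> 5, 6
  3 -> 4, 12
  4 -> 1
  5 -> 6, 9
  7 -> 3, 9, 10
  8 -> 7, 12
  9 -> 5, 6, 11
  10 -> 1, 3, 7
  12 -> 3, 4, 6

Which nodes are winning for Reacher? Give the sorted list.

A0 = {6, 11}
A1: add {1, 5} — 1 (Reacher) has 1→6; 5 (Reacher) has 5→6.
A2: add {2, 4, 9} — 2 (Blocker): all of {5, 6} already in; 4 (Reacher) has 4→1; 9 (Blocker): all of {5, 6, 11} already in.
A3: add {3} — 3 (Reacher) has 3→4.
A4: add {12} — 12 (Blocker): all of {3, 4, 6} already in.
A5: add {8} — 8 (Reacher) has 8→12.
A6 = A5; e.g. 7 (Blocker) can still go to 10. Fixed point.
Reacher's winning region = {1, 2, 3, 4, 5, 6, 8, 9, 11, 12}.

1, 2, 3, 4, 5, 6, 8, 9, 11, 12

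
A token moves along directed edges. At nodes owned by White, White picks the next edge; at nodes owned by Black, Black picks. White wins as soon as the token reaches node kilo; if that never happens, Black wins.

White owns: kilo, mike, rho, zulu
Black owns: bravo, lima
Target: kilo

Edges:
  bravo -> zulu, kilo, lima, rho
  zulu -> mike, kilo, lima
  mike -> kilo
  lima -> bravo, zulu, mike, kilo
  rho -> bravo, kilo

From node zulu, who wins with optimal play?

White

A0 = {kilo}
A1: add {mike, rho, zulu} — zulu (White) has zulu→kilo; mike (White) has mike→kilo; rho (White) has rho→kilo.
A2 = A1; e.g. bravo (Black) can still go to lima. Fixed point.
zulu ∈ A1, so White can force the target.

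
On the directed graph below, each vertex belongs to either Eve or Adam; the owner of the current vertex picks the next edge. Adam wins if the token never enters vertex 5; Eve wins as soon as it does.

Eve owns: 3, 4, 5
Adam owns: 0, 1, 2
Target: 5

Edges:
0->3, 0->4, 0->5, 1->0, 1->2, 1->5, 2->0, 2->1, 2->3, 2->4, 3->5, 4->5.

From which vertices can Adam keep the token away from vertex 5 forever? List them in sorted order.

A0 = {5}
A1: add {3, 4} — 3 (Eve) has 3→5; 4 (Eve) has 4→5.
A2: add {0} — 0 (Adam): all of {3, 4, 5} already in.
A3 = A2; e.g. 1 (Adam) can still go to 2. Fixed point.
Eve's attractor = {0, 3, 4, 5}; Adam avoids the target exactly from the complement.

1, 2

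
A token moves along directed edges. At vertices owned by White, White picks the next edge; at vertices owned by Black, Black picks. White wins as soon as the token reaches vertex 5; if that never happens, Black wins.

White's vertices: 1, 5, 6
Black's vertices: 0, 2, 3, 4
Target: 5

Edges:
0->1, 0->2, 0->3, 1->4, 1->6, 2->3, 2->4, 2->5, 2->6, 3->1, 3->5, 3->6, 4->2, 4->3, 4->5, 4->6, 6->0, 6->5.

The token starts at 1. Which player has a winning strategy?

White

A0 = {5}
A1: add {6} — 6 (White) has 6→5.
A2: add {1} — 1 (White) has 1→6.
1 ∈ A2, so White can force the target.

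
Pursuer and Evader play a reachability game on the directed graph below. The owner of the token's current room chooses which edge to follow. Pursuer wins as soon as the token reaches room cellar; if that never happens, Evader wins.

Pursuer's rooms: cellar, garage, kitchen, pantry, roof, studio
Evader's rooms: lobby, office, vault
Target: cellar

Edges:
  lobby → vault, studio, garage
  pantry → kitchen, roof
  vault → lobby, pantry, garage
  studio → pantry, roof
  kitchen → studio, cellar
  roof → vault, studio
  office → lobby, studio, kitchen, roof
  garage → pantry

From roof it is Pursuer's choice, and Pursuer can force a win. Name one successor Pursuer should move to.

A0 = {cellar}
A1: add {kitchen} — kitchen (Pursuer) has kitchen→cellar.
A2: add {pantry} — pantry (Pursuer) has pantry→kitchen.
A3: add {garage, studio} — studio (Pursuer) has studio→pantry; garage (Pursuer) has garage→pantry.
A4: add {roof} — roof (Pursuer) has roof→studio.
A5 = A4; e.g. lobby (Evader) can still go to vault. Fixed point.
From roof, successor studio is in the attractor (rank 3); the other successor vault is not.

studio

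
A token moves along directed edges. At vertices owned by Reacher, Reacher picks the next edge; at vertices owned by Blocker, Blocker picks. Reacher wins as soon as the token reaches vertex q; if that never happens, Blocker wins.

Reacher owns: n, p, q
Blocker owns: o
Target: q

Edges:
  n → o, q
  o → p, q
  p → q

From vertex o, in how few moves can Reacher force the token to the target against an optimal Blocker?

2

A0 = {q}
A1: add {n, p} — n (Reacher) has n→q; p (Reacher) has p→q.
A2: add {o} — o (Blocker): all of {p, q} already in.
A2 = all vertices. Fixed point.
o enters the attractor at level 2, so Reacher can force the target in 2 moves from there.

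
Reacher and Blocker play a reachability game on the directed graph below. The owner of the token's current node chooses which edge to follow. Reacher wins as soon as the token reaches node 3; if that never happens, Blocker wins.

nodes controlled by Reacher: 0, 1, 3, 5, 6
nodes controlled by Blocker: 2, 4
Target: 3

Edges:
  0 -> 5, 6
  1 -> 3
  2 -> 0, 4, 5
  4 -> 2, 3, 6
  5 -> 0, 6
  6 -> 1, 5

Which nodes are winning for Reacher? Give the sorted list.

0, 1, 3, 5, 6

A0 = {3}
A1: add {1} — 1 (Reacher) has 1→3.
A2: add {6} — 6 (Reacher) has 6→1.
A3: add {0, 5} — 0 (Reacher) has 0→6; 5 (Reacher) has 5→6.
A4 = A3; e.g. 2 (Blocker) can still go to 4. Fixed point.
Reacher's winning region = {0, 1, 3, 5, 6}.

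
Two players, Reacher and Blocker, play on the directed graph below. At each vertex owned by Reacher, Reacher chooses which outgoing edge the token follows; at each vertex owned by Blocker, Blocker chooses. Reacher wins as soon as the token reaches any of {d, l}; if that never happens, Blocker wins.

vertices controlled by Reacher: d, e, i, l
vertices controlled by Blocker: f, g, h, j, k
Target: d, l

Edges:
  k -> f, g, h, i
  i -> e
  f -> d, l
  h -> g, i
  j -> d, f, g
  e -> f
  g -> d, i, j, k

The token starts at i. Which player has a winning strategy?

A0 = {d, l}
A1: add {f} — f (Blocker): all of {d, l} already in.
A2: add {e} — e (Reacher) has e→f.
A3: add {i} — i (Reacher) has i→e.
A4 = A3; e.g. g (Blocker) can still go to j. Fixed point.
i ∈ A3, so Reacher can force the target.

Reacher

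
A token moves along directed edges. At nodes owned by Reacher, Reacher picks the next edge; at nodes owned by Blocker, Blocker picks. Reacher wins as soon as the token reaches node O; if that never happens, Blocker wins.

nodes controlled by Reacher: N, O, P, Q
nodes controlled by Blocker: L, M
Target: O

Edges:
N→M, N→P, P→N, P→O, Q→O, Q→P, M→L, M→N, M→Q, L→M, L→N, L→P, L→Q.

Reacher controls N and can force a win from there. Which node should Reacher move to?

A0 = {O}
A1: add {P, Q} — P (Reacher) has P→O; Q (Reacher) has Q→O.
A2: add {N} — N (Reacher) has N→P.
A3 = A2; e.g. L (Blocker) can still go to M. Fixed point.
From N, successor P is in the attractor (rank 1); the other successor M is not.

P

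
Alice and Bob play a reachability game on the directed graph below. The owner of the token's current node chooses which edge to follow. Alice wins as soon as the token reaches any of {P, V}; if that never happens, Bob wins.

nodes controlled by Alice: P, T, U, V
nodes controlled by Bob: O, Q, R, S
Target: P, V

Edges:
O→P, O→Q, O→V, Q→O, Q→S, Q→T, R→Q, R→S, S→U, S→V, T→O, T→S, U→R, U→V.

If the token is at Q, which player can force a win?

A0 = {P, V}
A1: add {U} — U (Alice) has U→V.
A2: add {S} — S (Bob): all of {U, V} already in.
A3: add {T} — T (Alice) has T→S.
A4 = A3; e.g. O (Bob) can still go to Q. Fixed point.
Q never enters the attractor, so Bob can avoid the target forever.

Bob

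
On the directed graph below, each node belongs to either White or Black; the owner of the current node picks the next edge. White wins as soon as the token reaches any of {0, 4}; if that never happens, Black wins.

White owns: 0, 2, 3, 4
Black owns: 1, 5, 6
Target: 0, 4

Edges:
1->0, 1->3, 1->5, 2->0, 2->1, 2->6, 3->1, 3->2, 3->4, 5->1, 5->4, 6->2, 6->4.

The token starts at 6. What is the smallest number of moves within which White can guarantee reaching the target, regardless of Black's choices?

2

A0 = {0, 4}
A1: add {2, 3} — 2 (White) has 2→0; 3 (White) has 3→4.
A2: add {6} — 6 (Black): all of {2, 4} already in.
A3 = A2; e.g. 1 (Black) can still go to 5. Fixed point.
6 enters the attractor at level 2, so White can force the target in 2 moves from there.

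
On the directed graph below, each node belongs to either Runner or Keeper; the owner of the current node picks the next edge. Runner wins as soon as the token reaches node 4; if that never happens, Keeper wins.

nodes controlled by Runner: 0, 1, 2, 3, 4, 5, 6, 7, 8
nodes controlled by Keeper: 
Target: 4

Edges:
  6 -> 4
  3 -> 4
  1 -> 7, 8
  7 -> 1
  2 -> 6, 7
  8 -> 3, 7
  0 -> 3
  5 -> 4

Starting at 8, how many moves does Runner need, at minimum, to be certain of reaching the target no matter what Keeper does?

A0 = {4}
A1: add {3, 5, 6} — 3 (Runner) has 3→4; 5 (Runner) has 5→4; 6 (Runner) has 6→4.
A2: add {0, 2, 8} — 0 (Runner) has 0→3; 2 (Runner) has 2→6; 8 (Runner) has 8→3.
8 enters the attractor at level 2, so Runner can force the target in 2 moves from there.

2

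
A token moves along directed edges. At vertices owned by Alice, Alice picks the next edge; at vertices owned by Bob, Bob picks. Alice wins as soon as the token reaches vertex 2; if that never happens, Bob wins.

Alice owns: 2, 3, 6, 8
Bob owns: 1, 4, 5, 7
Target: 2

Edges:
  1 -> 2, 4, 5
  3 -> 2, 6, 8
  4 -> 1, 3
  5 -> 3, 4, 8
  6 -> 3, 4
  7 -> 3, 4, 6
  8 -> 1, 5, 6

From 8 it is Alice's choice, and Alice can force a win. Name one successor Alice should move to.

A0 = {2}
A1: add {3} — 3 (Alice) has 3→2.
A2: add {6} — 6 (Alice) has 6→3.
A3: add {8} — 8 (Alice) has 8→6.
A4 = A3; e.g. 1 (Bob) can still go to 4. Fixed point.
From 8, successor 6 is in the attractor (rank 2); the other successors 1, 5 are not.

6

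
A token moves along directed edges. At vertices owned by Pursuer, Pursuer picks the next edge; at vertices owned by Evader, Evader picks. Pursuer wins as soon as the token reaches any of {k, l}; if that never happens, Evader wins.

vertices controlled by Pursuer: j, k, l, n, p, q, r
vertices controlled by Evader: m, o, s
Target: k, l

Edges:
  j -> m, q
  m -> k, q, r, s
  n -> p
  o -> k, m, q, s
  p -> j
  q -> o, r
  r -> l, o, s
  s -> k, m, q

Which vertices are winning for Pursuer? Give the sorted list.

j, k, l, n, p, q, r

A0 = {k, l}
A1: add {r} — r (Pursuer) has r→l.
A2: add {q} — q (Pursuer) has q→r.
A3: add {j} — j (Pursuer) has j→q.
A4: add {p} — p (Pursuer) has p→j.
A5: add {n} — n (Pursuer) has n→p.
A6 = A5; e.g. m (Evader) can still go to s. Fixed point.
Pursuer's winning region = {j, k, l, n, p, q, r}.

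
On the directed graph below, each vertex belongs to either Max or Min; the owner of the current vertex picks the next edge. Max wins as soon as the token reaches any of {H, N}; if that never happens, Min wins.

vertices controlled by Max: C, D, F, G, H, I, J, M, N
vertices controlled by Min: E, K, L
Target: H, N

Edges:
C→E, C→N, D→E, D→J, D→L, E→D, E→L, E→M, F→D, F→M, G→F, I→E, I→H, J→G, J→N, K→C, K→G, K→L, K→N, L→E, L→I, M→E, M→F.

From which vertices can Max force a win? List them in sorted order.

A0 = {H, N}
A1: add {C, I, J} — C (Max) has C→N; I (Max) has I→H; J (Max) has J→N.
A2: add {D} — D (Max) has D→J.
A3: add {F} — F (Max) has F→D.
A4: add {G, M} — G (Max) has G→F; M (Max) has M→F.
A5 = A4; e.g. E (Min) can still go to L. Fixed point.
Max's winning region = {C, D, F, G, H, I, J, M, N}.

C, D, F, G, H, I, J, M, N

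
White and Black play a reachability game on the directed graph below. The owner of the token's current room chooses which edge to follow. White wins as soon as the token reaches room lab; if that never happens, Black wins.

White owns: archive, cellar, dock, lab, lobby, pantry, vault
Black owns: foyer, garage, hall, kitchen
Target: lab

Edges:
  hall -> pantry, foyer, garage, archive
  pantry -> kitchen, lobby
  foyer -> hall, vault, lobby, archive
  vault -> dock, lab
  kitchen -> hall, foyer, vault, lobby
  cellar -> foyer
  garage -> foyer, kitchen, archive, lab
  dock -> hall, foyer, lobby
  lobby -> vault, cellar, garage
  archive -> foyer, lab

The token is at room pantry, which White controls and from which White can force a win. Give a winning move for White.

A0 = {lab}
A1: add {archive, vault} — vault (White) has vault→lab; archive (White) has archive→lab.
A2: add {lobby} — lobby (White) has lobby→vault.
A3: add {dock, pantry} — pantry (White) has pantry→lobby; dock (White) has dock→lobby.
A4 = A3; e.g. hall (Black) can still go to foyer. Fixed point.
From pantry, successor lobby is in the attractor (rank 2); the other successor kitchen is not.

lobby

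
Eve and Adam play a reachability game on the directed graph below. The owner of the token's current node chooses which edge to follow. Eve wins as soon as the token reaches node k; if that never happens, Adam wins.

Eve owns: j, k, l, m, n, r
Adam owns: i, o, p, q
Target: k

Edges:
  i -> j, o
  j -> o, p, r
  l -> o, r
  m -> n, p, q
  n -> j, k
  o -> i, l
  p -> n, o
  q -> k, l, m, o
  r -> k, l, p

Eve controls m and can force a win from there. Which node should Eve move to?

n

A0 = {k}
A1: add {n, r} — n (Eve) has n→k; r (Eve) has r→k.
A2: add {j, l, m} — j (Eve) has j→r; l (Eve) has l→r; m (Eve) has m→n.
A3 = A2; e.g. i (Adam) can still go to o. Fixed point.
From m, successor n is in the attractor (rank 1); the other successors p, q are not.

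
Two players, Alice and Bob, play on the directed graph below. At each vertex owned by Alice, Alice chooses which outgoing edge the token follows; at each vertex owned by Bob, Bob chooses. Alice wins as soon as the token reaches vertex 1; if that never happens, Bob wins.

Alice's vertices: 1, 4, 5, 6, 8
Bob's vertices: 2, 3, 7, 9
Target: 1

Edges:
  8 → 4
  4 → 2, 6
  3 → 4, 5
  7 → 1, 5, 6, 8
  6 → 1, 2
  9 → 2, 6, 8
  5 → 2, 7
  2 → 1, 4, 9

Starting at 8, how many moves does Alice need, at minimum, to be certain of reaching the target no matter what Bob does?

3

A0 = {1}
A1: add {6} — 6 (Alice) has 6→1.
A2: add {4} — 4 (Alice) has 4→6.
A3: add {8} — 8 (Alice) has 8→4.
A4 = A3; e.g. 2 (Bob) can still go to 9. Fixed point.
8 enters the attractor at level 3, so Alice can force the target in 3 moves from there.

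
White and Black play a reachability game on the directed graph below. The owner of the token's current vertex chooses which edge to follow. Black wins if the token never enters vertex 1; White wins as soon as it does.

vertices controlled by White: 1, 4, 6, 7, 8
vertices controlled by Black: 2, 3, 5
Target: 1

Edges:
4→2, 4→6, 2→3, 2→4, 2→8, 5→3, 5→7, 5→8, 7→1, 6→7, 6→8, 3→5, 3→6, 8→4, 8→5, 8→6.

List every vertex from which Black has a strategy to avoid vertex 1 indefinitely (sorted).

2, 3, 5

A0 = {1}
A1: add {7} — 7 (White) has 7→1.
A2: add {6} — 6 (White) has 6→7.
A3: add {4, 8} — 4 (White) has 4→6; 8 (White) has 8→6.
A4 = A3; e.g. 2 (Black) can still go to 3. Fixed point.
White's attractor = {1, 4, 6, 7, 8}; Black avoids the target exactly from the complement.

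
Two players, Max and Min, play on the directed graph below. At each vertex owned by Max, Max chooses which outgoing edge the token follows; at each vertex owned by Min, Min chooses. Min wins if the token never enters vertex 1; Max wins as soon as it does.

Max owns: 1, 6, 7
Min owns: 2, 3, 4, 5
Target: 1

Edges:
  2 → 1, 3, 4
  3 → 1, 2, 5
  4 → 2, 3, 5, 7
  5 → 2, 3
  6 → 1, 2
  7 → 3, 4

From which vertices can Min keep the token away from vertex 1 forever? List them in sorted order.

A0 = {1}
A1: add {6} — 6 (Max) has 6→1.
A2 = A1; e.g. 2 (Min) can still go to 3. Fixed point.
Max's attractor = {1, 6}; Min avoids the target exactly from the complement.

2, 3, 4, 5, 7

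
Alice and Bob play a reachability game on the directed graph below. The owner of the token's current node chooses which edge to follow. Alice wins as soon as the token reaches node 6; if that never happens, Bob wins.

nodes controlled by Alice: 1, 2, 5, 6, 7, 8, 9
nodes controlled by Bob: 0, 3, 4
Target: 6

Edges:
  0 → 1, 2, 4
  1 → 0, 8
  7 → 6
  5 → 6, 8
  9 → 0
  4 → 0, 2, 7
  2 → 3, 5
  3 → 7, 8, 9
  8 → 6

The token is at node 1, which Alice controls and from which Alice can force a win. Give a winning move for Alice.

8

A0 = {6}
A1: add {5, 7, 8} — 5 (Alice) has 5→6; 7 (Alice) has 7→6; 8 (Alice) has 8→6.
A2: add {1, 2} — 1 (Alice) has 1→8; 2 (Alice) has 2→5.
A3 = A2; e.g. 0 (Bob) can still go to 4. Fixed point.
From 1, successor 8 is in the attractor (rank 1); the other successor 0 is not.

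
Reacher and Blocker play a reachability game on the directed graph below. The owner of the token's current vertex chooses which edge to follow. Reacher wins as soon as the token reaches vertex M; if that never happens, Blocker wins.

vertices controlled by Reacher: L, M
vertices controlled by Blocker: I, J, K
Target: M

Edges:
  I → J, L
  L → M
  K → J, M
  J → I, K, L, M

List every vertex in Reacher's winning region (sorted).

L, M

A0 = {M}
A1: add {L} — L (Reacher) has L→M.
A2 = A1; e.g. I (Blocker) can still go to J. Fixed point.
Reacher's winning region = {L, M}.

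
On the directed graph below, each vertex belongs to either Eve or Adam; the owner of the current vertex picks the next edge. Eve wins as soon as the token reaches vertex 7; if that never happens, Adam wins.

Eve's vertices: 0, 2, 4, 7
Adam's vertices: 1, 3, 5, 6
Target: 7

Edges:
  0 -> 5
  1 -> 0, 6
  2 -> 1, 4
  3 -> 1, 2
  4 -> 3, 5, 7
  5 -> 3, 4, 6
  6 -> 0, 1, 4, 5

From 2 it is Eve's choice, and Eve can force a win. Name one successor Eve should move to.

A0 = {7}
A1: add {4} — 4 (Eve) has 4→7.
A2: add {2} — 2 (Eve) has 2→4.
A3 = A2; e.g. 0 (Eve) has no edge into A2. Fixed point.
From 2, successor 4 is in the attractor (rank 1); the other successor 1 is not.

4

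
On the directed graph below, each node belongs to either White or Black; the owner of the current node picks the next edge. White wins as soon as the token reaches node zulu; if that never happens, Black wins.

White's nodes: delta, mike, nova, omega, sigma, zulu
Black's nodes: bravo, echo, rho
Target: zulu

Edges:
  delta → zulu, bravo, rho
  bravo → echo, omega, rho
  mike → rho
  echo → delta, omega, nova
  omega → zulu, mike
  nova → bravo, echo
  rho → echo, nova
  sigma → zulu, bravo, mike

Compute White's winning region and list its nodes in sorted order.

A0 = {zulu}
A1: add {delta, omega, sigma} — delta (White) has delta→zulu; omega (White) has omega→zulu; sigma (White) has sigma→zulu.
A2 = A1; e.g. bravo (Black) can still go to echo. Fixed point.
White's winning region = {delta, omega, sigma, zulu}.

delta, omega, sigma, zulu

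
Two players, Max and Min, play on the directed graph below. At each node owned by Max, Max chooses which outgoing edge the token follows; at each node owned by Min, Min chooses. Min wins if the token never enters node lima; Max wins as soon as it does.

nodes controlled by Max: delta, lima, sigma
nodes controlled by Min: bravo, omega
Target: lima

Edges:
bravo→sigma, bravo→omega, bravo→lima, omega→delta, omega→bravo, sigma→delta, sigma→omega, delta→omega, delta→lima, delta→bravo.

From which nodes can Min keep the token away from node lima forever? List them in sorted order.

bravo, omega

A0 = {lima}
A1: add {delta} — delta (Max) has delta→lima.
A2: add {sigma} — sigma (Max) has sigma→delta.
A3 = A2; e.g. omega (Min) can still go to bravo. Fixed point.
Max's attractor = {delta, lima, sigma}; Min avoids the target exactly from the complement.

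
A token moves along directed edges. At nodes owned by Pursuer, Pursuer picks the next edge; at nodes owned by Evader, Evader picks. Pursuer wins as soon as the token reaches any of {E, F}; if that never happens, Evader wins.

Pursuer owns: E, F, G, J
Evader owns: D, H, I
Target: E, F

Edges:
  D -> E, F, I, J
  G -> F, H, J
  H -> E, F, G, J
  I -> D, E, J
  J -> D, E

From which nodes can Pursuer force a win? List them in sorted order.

E, F, G, H, J

A0 = {E, F}
A1: add {G, J} — G (Pursuer) has G→F; J (Pursuer) has J→E.
A2: add {H} — H (Evader): all of {E, F, G, J} already in.
A3 = A2; e.g. D (Evader) can still go to I. Fixed point.
Pursuer's winning region = {E, F, G, H, J}.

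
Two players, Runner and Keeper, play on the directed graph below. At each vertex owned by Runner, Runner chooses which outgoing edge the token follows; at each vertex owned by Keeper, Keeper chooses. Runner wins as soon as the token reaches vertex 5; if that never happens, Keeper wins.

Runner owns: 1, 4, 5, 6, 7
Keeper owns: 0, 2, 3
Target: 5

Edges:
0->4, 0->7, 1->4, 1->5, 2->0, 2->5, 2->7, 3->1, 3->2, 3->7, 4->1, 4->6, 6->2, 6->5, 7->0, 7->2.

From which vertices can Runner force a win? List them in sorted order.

A0 = {5}
A1: add {1, 6} — 1 (Runner) has 1→5; 6 (Runner) has 6→5.
A2: add {4} — 4 (Runner) has 4→1.
A3 = A2; e.g. 0 (Keeper) can still go to 7. Fixed point.
Runner's winning region = {1, 4, 5, 6}.

1, 4, 5, 6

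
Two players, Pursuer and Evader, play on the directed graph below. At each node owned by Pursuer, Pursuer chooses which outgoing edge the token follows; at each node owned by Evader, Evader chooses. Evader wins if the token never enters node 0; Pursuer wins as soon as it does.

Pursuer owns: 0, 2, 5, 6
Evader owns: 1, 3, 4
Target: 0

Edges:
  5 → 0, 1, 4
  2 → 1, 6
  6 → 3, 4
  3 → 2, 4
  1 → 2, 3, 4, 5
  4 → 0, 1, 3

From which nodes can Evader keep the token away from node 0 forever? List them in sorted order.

1, 2, 3, 4, 6

A0 = {0}
A1: add {5} — 5 (Pursuer) has 5→0.
A2 = A1; e.g. 1 (Evader) can still go to 2. Fixed point.
Pursuer's attractor = {0, 5}; Evader avoids the target exactly from the complement.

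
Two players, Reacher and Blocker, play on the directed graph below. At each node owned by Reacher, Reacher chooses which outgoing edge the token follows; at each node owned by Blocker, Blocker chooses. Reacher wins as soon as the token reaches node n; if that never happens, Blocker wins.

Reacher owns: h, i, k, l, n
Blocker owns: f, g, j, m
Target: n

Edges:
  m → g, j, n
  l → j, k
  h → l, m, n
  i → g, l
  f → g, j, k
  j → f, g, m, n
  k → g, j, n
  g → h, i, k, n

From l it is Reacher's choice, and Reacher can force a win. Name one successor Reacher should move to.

A0 = {n}
A1: add {h, k} — h (Reacher) has h→n; k (Reacher) has k→n.
A2: add {l} — l (Reacher) has l→k.
A3: add {i} — i (Reacher) has i→l.
A4: add {g} — g (Blocker): all of {h, i, k, n} already in.
A5 = A4; e.g. f (Blocker) can still go to j. Fixed point.
From l, successor k is in the attractor (rank 1); the other successor j is not.

k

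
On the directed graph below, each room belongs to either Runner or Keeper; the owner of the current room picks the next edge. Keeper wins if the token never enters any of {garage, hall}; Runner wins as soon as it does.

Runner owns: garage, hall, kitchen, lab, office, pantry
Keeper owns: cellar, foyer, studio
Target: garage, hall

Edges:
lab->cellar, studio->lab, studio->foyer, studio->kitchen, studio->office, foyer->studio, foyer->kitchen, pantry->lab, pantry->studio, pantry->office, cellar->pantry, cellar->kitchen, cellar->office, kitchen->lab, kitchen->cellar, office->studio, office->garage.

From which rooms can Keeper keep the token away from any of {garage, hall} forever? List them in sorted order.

A0 = {garage, hall}
A1: add {office} — office (Runner) has office→garage.
A2: add {pantry} — pantry (Runner) has pantry→office.
A3 = A2; e.g. lab (Runner) has no edge into A2. Fixed point.
Runner's attractor = {garage, hall, office, pantry}; Keeper avoids the target exactly from the complement.

cellar, foyer, kitchen, lab, studio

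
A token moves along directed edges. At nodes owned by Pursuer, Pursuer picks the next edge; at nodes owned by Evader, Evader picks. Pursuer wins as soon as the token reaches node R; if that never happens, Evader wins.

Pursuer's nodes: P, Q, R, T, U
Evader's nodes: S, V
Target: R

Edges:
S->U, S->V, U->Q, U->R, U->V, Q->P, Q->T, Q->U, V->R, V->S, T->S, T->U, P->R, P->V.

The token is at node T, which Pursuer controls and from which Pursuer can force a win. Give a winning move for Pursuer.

U

A0 = {R}
A1: add {P, U} — P (Pursuer) has P→R; U (Pursuer) has U→R.
A2: add {Q, T} — Q (Pursuer) has Q→P; T (Pursuer) has T→U.
A3 = A2; e.g. S (Evader) can still go to V. Fixed point.
From T, successor U is in the attractor (rank 1); the other successor S is not.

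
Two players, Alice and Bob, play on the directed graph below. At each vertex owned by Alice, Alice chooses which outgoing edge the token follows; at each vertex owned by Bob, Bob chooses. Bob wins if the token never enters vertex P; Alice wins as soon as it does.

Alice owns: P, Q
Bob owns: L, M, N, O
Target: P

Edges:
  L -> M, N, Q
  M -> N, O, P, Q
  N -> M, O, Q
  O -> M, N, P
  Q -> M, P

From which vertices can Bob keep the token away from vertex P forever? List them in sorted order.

L, M, N, O

A0 = {P}
A1: add {Q} — Q (Alice) has Q→P.
A2 = A1; e.g. L (Bob) can still go to M. Fixed point.
Alice's attractor = {P, Q}; Bob avoids the target exactly from the complement.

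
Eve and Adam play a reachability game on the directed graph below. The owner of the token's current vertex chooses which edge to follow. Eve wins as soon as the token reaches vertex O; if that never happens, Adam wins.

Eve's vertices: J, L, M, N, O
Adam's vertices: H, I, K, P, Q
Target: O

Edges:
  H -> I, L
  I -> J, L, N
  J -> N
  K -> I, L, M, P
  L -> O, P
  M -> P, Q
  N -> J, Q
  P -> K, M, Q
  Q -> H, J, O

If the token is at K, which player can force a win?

Adam

A0 = {O}
A1: add {L} — L (Eve) has L→O.
A2 = A1; e.g. H (Adam) can still go to I. Fixed point.
K never enters the attractor, so Adam can avoid the target forever.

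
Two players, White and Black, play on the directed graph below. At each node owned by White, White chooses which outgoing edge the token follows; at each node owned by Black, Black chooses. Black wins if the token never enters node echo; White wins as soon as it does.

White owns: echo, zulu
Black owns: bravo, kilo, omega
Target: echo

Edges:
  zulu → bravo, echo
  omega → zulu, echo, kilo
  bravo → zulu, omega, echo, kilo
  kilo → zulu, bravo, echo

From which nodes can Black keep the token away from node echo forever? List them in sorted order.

bravo, kilo, omega

A0 = {echo}
A1: add {zulu} — zulu (White) has zulu→echo.
A2 = A1; e.g. omega (Black) can still go to kilo. Fixed point.
White's attractor = {echo, zulu}; Black avoids the target exactly from the complement.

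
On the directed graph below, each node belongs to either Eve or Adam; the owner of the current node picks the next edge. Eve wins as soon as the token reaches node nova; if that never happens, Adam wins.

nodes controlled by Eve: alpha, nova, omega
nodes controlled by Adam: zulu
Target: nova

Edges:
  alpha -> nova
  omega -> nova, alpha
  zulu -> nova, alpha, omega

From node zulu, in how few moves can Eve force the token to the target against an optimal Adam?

2

A0 = {nova}
A1: add {alpha, omega} — alpha (Eve) has alpha→nova; omega (Eve) has omega→nova.
A2: add {zulu} — zulu (Adam): all of {nova, alpha, omega} already in.
A2 = all vertices. Fixed point.
zulu enters the attractor at level 2, so Eve can force the target in 2 moves from there.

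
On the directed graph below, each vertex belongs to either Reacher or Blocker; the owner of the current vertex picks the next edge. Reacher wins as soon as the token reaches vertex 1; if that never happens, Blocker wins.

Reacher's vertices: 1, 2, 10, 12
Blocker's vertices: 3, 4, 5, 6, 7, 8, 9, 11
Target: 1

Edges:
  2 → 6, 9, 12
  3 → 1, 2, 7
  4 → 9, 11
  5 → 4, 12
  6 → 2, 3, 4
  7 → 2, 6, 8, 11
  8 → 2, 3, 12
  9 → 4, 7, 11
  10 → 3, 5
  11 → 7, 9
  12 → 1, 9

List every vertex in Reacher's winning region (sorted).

1, 2, 12

A0 = {1}
A1: add {12} — 12 (Reacher) has 12→1.
A2: add {2} — 2 (Reacher) has 2→12.
A3 = A2; e.g. 3 (Blocker) can still go to 7. Fixed point.
Reacher's winning region = {1, 2, 12}.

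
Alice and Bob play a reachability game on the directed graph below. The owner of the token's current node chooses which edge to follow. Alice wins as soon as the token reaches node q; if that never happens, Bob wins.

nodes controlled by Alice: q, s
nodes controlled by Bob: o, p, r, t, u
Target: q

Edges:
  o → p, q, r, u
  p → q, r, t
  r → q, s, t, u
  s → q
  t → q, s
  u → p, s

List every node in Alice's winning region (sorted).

q, s, t

A0 = {q}
A1: add {s} — s (Alice) has s→q.
A2: add {t} — t (Bob): all of {q, s} already in.
A3 = A2; e.g. o (Bob) can still go to p. Fixed point.
Alice's winning region = {q, s, t}.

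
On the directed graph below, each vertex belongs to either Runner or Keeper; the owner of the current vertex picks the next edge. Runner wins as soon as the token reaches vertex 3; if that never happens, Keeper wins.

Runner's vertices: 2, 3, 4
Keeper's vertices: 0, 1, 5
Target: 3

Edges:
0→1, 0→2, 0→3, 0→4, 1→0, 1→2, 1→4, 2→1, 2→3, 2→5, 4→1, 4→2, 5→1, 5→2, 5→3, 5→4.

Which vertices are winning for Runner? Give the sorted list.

A0 = {3}
A1: add {2} — 2 (Runner) has 2→3.
A2: add {4} — 4 (Runner) has 4→2.
A3 = A2; e.g. 0 (Keeper) can still go to 1. Fixed point.
Runner's winning region = {2, 3, 4}.

2, 3, 4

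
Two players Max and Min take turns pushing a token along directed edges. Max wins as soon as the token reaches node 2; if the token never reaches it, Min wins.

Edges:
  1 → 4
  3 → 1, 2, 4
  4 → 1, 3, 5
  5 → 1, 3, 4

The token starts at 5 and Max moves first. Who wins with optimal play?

Min

Track states (vertex, player-to-move).
A0 = {(2,Max), (2,Min)}
A1: add {(3,Max)}.
A2 = A1; e.g. (1,Max) stays out. (5,Max) never enters ⇒ Min avoids the target.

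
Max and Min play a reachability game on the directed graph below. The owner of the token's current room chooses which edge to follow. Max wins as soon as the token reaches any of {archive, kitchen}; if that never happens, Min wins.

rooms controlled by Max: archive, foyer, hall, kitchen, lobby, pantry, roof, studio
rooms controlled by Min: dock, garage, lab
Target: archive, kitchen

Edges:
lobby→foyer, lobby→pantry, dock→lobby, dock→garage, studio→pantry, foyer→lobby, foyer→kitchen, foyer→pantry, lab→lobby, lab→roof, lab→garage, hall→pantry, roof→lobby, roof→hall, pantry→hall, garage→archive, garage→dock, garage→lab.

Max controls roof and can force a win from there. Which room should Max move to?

lobby

A0 = {archive, kitchen}
A1: add {foyer} — foyer (Max) has foyer→kitchen.
A2: add {lobby} — lobby (Max) has lobby→foyer.
A3: add {roof} — roof (Max) has roof→lobby.
A4 = A3; e.g. dock (Min) can still go to garage. Fixed point.
From roof, successor lobby is in the attractor (rank 2); the other successor hall is not.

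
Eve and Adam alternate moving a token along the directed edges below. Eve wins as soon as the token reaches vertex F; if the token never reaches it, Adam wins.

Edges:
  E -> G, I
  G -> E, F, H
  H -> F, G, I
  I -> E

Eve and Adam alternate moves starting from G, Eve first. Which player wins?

Track states (vertex, player-to-move).
A0 = {(F,Eve), (F,Adam)}
A1: add {(G,Eve), (H,Eve)}.
(G,Eve) ∈ A1 ⇒ Eve forces the target.

Eve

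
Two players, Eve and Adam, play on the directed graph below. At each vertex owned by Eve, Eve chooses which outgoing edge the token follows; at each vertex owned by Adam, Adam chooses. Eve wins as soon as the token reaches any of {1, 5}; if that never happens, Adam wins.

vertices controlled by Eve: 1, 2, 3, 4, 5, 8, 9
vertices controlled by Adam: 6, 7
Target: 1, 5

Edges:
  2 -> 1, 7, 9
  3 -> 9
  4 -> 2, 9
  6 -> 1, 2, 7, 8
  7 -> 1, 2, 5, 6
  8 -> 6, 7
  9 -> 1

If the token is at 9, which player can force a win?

A0 = {1, 5}
A1: add {2, 9} — 2 (Eve) has 2→1; 9 (Eve) has 9→1.
9 ∈ A1, so Eve can force the target.

Eve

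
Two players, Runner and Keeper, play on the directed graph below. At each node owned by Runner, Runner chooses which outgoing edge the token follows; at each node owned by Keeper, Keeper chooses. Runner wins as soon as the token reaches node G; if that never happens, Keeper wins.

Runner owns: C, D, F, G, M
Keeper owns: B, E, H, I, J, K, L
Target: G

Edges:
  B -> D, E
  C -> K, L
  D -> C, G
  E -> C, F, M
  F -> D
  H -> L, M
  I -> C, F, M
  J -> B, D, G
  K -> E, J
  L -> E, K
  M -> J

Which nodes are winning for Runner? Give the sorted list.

A0 = {G}
A1: add {D} — D (Runner) has D→G.
A2: add {F} — F (Runner) has F→D.
A3 = A2; e.g. B (Keeper) can still go to E. Fixed point.
Runner's winning region = {D, F, G}.

D, F, G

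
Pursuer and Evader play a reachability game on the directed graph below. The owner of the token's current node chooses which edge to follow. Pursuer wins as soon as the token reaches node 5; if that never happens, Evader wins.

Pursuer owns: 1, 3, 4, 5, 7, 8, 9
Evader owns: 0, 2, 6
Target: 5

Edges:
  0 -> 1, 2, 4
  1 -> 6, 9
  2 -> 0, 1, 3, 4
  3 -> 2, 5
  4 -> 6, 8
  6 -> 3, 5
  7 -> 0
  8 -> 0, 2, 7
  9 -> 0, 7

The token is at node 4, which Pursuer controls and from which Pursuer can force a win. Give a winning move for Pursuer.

A0 = {5}
A1: add {3} — 3 (Pursuer) has 3→5.
A2: add {6} — 6 (Evader): all of {3, 5} already in.
A3: add {1, 4} — 1 (Pursuer) has 1→6; 4 (Pursuer) has 4→6.
A4 = A3; e.g. 0 (Evader) can still go to 2. Fixed point.
From 4, successor 6 is in the attractor (rank 2); the other successor 8 is not.

6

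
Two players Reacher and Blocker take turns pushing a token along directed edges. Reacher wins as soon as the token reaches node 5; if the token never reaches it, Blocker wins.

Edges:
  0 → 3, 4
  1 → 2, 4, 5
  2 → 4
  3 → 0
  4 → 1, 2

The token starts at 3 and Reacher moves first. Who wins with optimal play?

Track states (vertex, player-to-move).
A0 = {(5,Reacher), (5,Blocker)}
A1: add {(1,Reacher)}.
A2 = A1; e.g. (0,Reacher) stays out. (3,Reacher) never enters ⇒ Blocker avoids the target.

Blocker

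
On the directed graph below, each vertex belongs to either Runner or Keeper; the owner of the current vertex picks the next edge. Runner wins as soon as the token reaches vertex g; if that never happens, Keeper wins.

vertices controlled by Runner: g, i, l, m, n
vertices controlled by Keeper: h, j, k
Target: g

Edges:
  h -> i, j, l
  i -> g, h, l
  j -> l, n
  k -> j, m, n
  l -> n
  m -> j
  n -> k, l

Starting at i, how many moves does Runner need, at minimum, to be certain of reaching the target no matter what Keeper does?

A0 = {g}
A1: add {i} — i (Runner) has i→g.
A2 = A1; e.g. h (Keeper) can still go to j. Fixed point.
i enters the attractor at level 1, so Runner can force the target in 1 move from there.

1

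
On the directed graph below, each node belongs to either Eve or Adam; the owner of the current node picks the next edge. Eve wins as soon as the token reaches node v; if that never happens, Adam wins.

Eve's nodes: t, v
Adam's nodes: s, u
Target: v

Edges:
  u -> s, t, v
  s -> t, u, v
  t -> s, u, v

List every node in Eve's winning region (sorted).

A0 = {v}
A1: add {t} — t (Eve) has t→v.
A2 = A1; e.g. s (Adam) can still go to u. Fixed point.
Eve's winning region = {t, v}.

t, v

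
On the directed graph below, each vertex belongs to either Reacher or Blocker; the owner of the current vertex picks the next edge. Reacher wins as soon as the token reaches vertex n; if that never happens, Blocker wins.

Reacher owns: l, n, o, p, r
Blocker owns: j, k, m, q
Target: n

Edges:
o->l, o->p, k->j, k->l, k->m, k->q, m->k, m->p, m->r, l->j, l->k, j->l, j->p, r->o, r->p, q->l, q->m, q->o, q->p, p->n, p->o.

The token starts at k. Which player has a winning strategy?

Blocker

A0 = {n}
A1: add {p} — p (Reacher) has p→n.
A2: add {o, r} — o (Reacher) has o→p; r (Reacher) has r→p.
A3 = A2; e.g. j (Blocker) can still go to l. Fixed point.
k never enters the attractor, so Blocker can avoid the target forever.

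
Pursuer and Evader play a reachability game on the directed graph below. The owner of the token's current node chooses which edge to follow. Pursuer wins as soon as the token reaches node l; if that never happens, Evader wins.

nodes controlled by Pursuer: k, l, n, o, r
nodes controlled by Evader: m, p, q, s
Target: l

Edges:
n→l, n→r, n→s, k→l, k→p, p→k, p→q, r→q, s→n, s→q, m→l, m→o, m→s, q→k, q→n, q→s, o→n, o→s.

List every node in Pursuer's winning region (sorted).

A0 = {l}
A1: add {k, n} — k (Pursuer) has k→l; n (Pursuer) has n→l.
A2: add {o} — o (Pursuer) has o→n.
A3 = A2; e.g. m (Evader) can still go to s. Fixed point.
Pursuer's winning region = {k, l, n, o}.

k, l, n, o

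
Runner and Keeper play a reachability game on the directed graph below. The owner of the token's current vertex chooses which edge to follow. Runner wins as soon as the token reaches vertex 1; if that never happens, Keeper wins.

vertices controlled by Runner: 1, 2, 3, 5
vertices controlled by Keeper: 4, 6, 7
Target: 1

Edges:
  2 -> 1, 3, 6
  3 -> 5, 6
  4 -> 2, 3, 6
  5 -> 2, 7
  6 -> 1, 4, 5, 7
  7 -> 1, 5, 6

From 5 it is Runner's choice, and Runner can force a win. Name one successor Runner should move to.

2

A0 = {1}
A1: add {2} — 2 (Runner) has 2→1.
A2: add {5} — 5 (Runner) has 5→2.
A3: add {3} — 3 (Runner) has 3→5.
A4 = A3; e.g. 4 (Keeper) can still go to 6. Fixed point.
From 5, successor 2 is in the attractor (rank 1); the other successor 7 is not.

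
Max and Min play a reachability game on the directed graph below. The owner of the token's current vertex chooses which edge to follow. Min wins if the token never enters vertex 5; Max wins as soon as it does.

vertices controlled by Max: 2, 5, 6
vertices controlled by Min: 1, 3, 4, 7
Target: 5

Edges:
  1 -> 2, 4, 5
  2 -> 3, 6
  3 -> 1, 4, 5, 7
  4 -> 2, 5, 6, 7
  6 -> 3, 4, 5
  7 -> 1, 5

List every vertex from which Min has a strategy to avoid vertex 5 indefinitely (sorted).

1, 3, 4, 7

A0 = {5}
A1: add {6} — 6 (Max) has 6→5.
A2: add {2} — 2 (Max) has 2→6.
A3 = A2; e.g. 1 (Min) can still go to 4. Fixed point.
Max's attractor = {2, 5, 6}; Min avoids the target exactly from the complement.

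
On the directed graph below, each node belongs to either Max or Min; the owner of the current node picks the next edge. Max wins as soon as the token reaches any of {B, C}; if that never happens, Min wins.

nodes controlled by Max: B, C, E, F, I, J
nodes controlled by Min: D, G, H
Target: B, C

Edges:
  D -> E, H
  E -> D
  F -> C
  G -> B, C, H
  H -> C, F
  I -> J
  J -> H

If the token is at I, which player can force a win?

A0 = {B, C}
A1: add {F} — F (Max) has F→C.
A2: add {H} — H (Min): all of {C, F} already in.
A3: add {G, J} — G (Min): all of {B, C, H} already in; J (Max) has J→H.
A4: add {I} — I (Max) has I→J.
A5 = A4; e.g. D (Min) can still go to E. Fixed point.
I ∈ A4, so Max can force the target.

Max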